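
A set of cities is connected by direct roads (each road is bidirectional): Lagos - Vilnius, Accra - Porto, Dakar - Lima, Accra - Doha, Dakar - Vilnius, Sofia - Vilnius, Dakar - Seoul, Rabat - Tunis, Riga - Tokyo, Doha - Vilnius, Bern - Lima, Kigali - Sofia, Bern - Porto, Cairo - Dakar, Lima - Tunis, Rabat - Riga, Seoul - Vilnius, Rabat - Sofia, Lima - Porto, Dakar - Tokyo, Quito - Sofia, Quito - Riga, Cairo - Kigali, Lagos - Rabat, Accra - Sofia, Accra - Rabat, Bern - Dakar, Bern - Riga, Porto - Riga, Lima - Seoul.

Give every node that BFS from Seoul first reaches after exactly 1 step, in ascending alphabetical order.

Dakar, Lima, Vilnius

Level 0: Seoul
Level 1: Dakar, Lima, Vilnius
Level 2: Bern, Cairo, Doha, Lagos, Porto, Sofia, Tokyo, Tunis
Level 3: Accra, Kigali, Quito, Rabat, Riga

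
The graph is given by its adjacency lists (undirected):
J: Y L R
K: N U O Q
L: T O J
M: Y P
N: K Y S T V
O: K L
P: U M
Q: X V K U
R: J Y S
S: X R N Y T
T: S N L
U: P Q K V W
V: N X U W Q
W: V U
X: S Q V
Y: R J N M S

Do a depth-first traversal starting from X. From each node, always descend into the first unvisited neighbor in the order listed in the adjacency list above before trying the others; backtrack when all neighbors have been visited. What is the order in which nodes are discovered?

X S R J Y N K U P M Q V W O L T

Visit X
X → S
S → R
R → J
J → Y
Y → N
N → K
K → U
U → P
P → M
U → Q
Q → V
V → W
K → O
O → L
L → T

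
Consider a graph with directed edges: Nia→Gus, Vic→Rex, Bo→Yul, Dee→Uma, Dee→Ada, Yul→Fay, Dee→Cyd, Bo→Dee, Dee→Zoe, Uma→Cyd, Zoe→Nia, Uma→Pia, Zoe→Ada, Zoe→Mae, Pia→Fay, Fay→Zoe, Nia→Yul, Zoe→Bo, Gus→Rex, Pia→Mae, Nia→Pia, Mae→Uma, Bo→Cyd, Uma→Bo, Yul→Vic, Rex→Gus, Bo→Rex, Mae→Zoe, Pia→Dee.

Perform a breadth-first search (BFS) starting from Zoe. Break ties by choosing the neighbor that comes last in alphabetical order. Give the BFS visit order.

Zoe, Nia, Mae, Bo, Ada, Yul, Pia, Gus, Uma, Rex, Dee, Cyd, Vic, Fay

Visit Zoe; enqueue Nia, Mae, Bo, Ada → queue [Nia, Mae, Bo, Ada]
Visit Nia; enqueue Yul, Pia, Gus → queue [Mae, Bo, Ada, Yul, Pia, Gus]
Visit Mae; enqueue Uma → queue [Bo, Ada, Yul, Pia, Gus, Uma]
Visit Bo; enqueue Rex, Dee, Cyd → queue [Ada, Yul, Pia, Gus, Uma, Rex, Dee, Cyd]
Visit Ada → queue [Yul, Pia, Gus, Uma, Rex, Dee, Cyd]
Visit Yul; enqueue Vic, Fay → queue [Pia, Gus, Uma, Rex, Dee, Cyd, Vic, Fay]
Visit Pia → queue [Gus, Uma, Rex, Dee, Cyd, Vic, Fay]
Visit Gus → queue [Uma, Rex, Dee, Cyd, Vic, Fay]
Visit Uma → queue [Rex, Dee, Cyd, Vic, Fay]
Visit Rex → queue [Dee, Cyd, Vic, Fay]
Visit Dee → queue [Cyd, Vic, Fay]
Visit Cyd → queue [Vic, Fay]
Visit Vic → queue [Fay]
Visit Fay → queue []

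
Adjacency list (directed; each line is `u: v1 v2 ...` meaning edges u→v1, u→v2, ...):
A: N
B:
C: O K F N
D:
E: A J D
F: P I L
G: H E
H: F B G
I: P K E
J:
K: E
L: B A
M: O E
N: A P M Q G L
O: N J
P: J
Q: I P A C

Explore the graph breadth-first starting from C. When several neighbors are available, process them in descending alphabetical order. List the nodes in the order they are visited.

C O N K F J Q P M L G A E I B H D

Visit C; enqueue O, N, K, F → queue [O, N, K, F]
Visit O; enqueue J → queue [N, K, F, J]
Visit N; enqueue Q, P, M, L, G, A → queue [K, F, J, Q, P, M, L, G, A]
Visit K; enqueue E → queue [F, J, Q, P, M, L, G, A, E]
Visit F; enqueue I → queue [J, Q, P, M, L, G, A, E, I]
Visit J → queue [Q, P, M, L, G, A, E, I]
Visit Q → queue [P, M, L, G, A, E, I]
Visit P → queue [M, L, G, A, E, I]
Visit M → queue [L, G, A, E, I]
Visit L; enqueue B → queue [G, A, E, I, B]
Visit G; enqueue H → queue [A, E, I, B, H]
Visit A → queue [E, I, B, H]
Visit E; enqueue D → queue [I, B, H, D]
Visit I → queue [B, H, D]
Visit B → queue [H, D]
Visit H → queue [D]
Visit D → queue []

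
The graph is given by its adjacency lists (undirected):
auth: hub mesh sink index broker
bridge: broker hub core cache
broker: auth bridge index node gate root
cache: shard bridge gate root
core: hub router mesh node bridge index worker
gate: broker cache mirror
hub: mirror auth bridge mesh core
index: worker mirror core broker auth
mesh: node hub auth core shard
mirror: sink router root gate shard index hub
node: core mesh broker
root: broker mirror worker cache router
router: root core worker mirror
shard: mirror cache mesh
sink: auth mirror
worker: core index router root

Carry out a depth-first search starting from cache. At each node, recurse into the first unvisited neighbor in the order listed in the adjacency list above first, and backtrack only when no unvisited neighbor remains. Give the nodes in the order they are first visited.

Visit cache
cache → shard
shard → mirror
mirror → sink
sink → auth
auth → hub
hub → bridge
bridge → broker
broker → index
index → worker
worker → core
core → router
router → root
core → mesh
mesh → node
broker → gate

cache, shard, mirror, sink, auth, hub, bridge, broker, index, worker, core, router, root, mesh, node, gate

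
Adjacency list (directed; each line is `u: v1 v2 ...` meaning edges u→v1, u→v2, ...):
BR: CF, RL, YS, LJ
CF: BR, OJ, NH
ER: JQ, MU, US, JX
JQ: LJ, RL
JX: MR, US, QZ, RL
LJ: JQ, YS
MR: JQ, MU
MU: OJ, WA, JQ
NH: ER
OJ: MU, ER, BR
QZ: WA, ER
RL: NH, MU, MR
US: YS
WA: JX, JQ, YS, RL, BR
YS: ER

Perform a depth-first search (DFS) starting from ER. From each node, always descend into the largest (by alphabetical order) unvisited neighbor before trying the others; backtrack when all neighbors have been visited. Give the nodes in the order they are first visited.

ER, US, YS, MU, WA, RL, NH, MR, JQ, LJ, JX, QZ, BR, CF, OJ

Visit ER
ER → US
US → YS
ER → MU
MU → WA
WA → RL
RL → NH
RL → MR
MR → JQ
JQ → LJ
WA → JX
JX → QZ
WA → BR
BR → CF
CF → OJ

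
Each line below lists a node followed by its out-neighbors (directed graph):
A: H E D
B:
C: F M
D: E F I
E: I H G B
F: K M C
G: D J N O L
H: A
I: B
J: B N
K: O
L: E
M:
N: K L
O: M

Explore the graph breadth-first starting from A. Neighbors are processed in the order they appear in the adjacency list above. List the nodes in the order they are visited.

A H E D I G B F J N O L K M C

Visit A; enqueue H, E, D → queue [H, E, D]
Visit H → queue [E, D]
Visit E; enqueue I, G, B → queue [D, I, G, B]
Visit D; enqueue F → queue [I, G, B, F]
Visit I → queue [G, B, F]
Visit G; enqueue J, N, O, L → queue [B, F, J, N, O, L]
Visit B → queue [F, J, N, O, L]
Visit F; enqueue K, M, C → queue [J, N, O, L, K, M, C]
Visit J → queue [N, O, L, K, M, C]
Visit N → queue [O, L, K, M, C]
Visit O → queue [L, K, M, C]
Visit L → queue [K, M, C]
Visit K → queue [M, C]
Visit M → queue [C]
Visit C → queue []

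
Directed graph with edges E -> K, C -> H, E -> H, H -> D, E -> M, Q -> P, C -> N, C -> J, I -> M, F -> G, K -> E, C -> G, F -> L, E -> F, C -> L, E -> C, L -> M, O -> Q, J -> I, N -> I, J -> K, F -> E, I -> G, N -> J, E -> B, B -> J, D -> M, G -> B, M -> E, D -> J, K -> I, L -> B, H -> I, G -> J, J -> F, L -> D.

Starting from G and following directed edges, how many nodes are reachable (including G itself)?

BFS from G visits: G, J, B, K, I, F, E, M, L, H, C, D, N
Reachable nodes: 13 of 16 total.

13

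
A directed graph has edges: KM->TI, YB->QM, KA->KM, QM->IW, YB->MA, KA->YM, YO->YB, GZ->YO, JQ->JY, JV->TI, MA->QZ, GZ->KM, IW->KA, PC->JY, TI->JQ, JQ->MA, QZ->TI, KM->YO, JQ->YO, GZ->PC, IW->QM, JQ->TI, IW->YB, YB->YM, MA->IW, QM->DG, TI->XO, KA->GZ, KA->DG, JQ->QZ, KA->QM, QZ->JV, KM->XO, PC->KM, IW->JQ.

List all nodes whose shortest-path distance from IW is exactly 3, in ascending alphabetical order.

JV, PC, XO

Level 0: IW
Level 1: JQ, KA, QM, YB
Level 2: DG, GZ, JY, KM, MA, QZ, TI, YM, YO
Level 3: JV, PC, XO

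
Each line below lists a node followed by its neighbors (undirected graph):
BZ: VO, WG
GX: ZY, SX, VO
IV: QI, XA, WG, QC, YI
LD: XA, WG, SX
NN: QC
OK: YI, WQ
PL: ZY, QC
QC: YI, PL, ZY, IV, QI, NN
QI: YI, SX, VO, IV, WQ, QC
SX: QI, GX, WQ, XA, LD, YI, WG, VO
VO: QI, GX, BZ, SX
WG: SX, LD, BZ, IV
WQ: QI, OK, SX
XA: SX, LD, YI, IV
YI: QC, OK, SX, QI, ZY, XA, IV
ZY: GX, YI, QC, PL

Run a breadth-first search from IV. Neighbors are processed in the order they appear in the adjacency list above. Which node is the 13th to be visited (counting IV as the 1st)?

ZY

Visit IV; enqueue QI, XA, WG, QC, YI → queue [QI, XA, WG, QC, YI]
Visit QI; enqueue SX, VO, WQ → queue [XA, WG, QC, YI, SX, VO, WQ]
Visit XA; enqueue LD → queue [WG, QC, YI, SX, VO, WQ, LD]
Visit WG; enqueue BZ → queue [QC, YI, SX, VO, WQ, LD, BZ]
Visit QC; enqueue PL, ZY, NN → queue [YI, SX, VO, WQ, LD, BZ, PL, ZY, NN]
Visit YI; enqueue OK → queue [SX, VO, WQ, LD, BZ, PL, ZY, NN, OK]
Visit SX; enqueue GX → queue [VO, WQ, LD, BZ, PL, ZY, NN, OK, GX]
Visit VO → queue [WQ, LD, BZ, PL, ZY, NN, OK, GX]
Visit WQ → queue [LD, BZ, PL, ZY, NN, OK, GX]
Visit LD → queue [BZ, PL, ZY, NN, OK, GX]
Visit BZ → queue [PL, ZY, NN, OK, GX]
Visit PL → queue [ZY, NN, OK, GX]
Visit ZY → queue [NN, OK, GX]
Visit NN → queue [OK, GX]
Visit OK → queue [GX]
Visit GX → queue []

Visit order: IV, QI, XA, WG, QC, YI, SX, VO, WQ, LD, BZ, PL, ZY, NN, OK, GX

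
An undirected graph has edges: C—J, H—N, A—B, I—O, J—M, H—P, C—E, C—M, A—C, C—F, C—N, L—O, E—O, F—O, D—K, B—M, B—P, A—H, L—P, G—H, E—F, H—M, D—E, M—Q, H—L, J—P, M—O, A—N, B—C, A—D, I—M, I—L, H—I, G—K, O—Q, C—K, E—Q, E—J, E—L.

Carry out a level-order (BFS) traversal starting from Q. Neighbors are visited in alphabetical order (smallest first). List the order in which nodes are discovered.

Q, E, M, O, C, D, F, J, L, B, H, I, A, K, N, P, G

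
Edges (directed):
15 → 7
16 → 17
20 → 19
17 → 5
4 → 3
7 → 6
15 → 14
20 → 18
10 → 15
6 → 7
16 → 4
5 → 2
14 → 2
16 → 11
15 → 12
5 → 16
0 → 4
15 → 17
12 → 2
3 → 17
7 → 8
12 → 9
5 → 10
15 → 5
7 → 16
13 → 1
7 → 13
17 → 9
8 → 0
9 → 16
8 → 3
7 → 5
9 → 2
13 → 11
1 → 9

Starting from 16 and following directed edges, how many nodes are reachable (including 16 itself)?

BFS from 16 visits: 16, 4, 11, 17, 3, 5, 9, 2, 10, 15, 7, 12, 14, 6, 8, 13, 0, 1
Reachable nodes: 18 of 21 total.

18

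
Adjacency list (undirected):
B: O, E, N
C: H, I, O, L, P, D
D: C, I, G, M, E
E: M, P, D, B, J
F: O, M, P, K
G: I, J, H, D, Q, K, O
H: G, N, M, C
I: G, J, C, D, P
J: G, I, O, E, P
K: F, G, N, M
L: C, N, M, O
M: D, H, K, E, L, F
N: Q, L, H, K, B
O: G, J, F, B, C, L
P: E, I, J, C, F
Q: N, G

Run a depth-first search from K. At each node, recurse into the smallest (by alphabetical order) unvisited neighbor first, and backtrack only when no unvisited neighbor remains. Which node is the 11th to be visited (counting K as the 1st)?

Visit K
K → F
F → M
M → D
D → C
C → H
H → G
G → I
I → J
J → E
E → B
B → N
N → L
L → O
N → Q
E → P

Visit order: K, F, M, D, C, H, G, I, J, E, B, N, L, O, Q, P

B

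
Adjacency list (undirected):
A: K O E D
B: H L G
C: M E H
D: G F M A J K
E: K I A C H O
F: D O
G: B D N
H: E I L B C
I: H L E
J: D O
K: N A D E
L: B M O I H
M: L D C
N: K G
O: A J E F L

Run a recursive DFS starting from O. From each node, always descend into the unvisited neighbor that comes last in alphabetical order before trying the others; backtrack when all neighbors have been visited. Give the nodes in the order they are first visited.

O -> L -> M -> D -> K -> N -> G -> B -> H -> I -> E -> C -> A -> J -> F

Visit O
O → L
L → M
M → D
D → K
K → N
N → G
G → B
B → H
H → I
I → E
E → C
E → A
D → J
D → F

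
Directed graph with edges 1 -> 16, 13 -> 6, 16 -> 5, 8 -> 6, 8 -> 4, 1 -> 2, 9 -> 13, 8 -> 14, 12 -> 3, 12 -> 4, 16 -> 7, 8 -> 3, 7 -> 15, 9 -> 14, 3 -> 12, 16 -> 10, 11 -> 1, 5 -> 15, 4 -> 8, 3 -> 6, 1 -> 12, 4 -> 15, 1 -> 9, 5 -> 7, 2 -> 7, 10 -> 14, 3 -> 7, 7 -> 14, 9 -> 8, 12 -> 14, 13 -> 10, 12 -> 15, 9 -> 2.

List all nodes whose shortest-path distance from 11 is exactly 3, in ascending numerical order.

Level 0: 11
Level 1: 1
Level 2: 2, 9, 12, 16
Level 3: 3, 4, 5, 7, 8, 10, 13, 14, 15
Level 4: 6

3, 4, 5, 7, 8, 10, 13, 14, 15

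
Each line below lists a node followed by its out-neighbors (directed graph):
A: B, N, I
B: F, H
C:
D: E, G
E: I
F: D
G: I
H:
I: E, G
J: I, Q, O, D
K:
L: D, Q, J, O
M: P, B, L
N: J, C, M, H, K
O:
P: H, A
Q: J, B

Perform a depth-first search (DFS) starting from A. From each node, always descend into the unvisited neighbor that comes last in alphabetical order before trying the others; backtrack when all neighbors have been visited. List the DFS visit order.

A -> N -> M -> P -> H -> L -> Q -> J -> O -> I -> G -> E -> D -> B -> F -> K -> C

Visit A
A → N
N → M
M → P
P → H
M → L
L → Q
Q → J
J → O
J → I
I → G
I → E
J → D
Q → B
B → F
N → K
N → C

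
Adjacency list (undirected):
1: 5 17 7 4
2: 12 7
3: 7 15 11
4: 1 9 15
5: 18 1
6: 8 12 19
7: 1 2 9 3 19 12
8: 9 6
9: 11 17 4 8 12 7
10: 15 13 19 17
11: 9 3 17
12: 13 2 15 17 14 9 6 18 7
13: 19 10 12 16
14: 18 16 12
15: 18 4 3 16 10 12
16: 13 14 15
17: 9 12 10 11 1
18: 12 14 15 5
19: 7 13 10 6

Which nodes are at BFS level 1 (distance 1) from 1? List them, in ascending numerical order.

Level 0: 1
Level 1: 4, 5, 7, 17
Level 2: 2, 3, 9, 10, 11, 12, 15, 18, 19
Level 3: 6, 8, 13, 14, 16

4, 5, 7, 17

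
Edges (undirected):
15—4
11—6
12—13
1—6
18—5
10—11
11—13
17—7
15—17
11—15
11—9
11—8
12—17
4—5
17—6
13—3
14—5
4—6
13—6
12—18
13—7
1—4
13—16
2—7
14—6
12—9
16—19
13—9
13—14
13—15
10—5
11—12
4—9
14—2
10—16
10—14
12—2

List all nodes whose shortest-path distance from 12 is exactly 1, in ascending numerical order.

Level 0: 12
Level 1: 2, 9, 11, 13, 17, 18
Level 2: 3, 4, 5, 6, 7, 8, 10, 14, 15, 16
Level 3: 1, 19

2, 9, 11, 13, 17, 18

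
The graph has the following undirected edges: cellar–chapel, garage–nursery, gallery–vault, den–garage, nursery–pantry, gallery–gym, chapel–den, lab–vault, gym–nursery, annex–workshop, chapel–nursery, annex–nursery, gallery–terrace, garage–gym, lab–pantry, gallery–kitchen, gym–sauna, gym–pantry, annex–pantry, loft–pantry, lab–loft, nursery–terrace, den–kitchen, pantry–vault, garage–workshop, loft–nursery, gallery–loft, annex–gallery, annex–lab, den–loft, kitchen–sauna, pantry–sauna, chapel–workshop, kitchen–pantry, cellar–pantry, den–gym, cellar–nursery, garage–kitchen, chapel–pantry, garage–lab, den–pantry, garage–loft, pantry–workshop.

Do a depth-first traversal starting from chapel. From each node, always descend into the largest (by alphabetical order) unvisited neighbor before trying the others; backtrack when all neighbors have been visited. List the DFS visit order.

Visit chapel
chapel → workshop
workshop → pantry
pantry → vault
vault → lab
lab → loft
loft → nursery
nursery → terrace
terrace → gallery
gallery → kitchen
kitchen → sauna
sauna → gym
gym → garage
garage → den
gallery → annex
nursery → cellar

chapel → workshop → pantry → vault → lab → loft → nursery → terrace → gallery → kitchen → sauna → gym → garage → den → annex → cellar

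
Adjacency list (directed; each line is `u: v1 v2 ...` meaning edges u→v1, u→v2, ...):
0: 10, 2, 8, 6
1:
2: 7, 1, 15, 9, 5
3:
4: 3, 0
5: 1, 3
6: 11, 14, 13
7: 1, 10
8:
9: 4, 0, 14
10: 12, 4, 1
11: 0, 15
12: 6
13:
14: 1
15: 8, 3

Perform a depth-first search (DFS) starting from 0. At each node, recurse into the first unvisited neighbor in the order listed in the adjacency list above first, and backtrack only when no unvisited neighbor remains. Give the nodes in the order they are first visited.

0 10 12 6 11 15 8 3 14 1 13 4 2 7 9 5

Visit 0
0 → 10
10 → 12
12 → 6
6 → 11
11 → 15
15 → 8
15 → 3
6 → 14
14 → 1
6 → 13
10 → 4
0 → 2
2 → 7
2 → 9
2 → 5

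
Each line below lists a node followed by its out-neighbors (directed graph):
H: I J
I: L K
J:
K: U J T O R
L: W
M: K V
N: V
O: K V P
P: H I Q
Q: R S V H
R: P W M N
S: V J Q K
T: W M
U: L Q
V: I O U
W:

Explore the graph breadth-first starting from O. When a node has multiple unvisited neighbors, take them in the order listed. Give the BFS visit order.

Visit O; enqueue K, V, P → queue [K, V, P]
Visit K; enqueue U, J, T, R → queue [V, P, U, J, T, R]
Visit V; enqueue I → queue [P, U, J, T, R, I]
Visit P; enqueue H, Q → queue [U, J, T, R, I, H, Q]
Visit U; enqueue L → queue [J, T, R, I, H, Q, L]
Visit J → queue [T, R, I, H, Q, L]
Visit T; enqueue W, M → queue [R, I, H, Q, L, W, M]
Visit R; enqueue N → queue [I, H, Q, L, W, M, N]
Visit I → queue [H, Q, L, W, M, N]
Visit H → queue [Q, L, W, M, N]
Visit Q; enqueue S → queue [L, W, M, N, S]
Visit L → queue [W, M, N, S]
Visit W → queue [M, N, S]
Visit M → queue [N, S]
Visit N → queue [S]
Visit S → queue []

O → K → V → P → U → J → T → R → I → H → Q → L → W → M → N → S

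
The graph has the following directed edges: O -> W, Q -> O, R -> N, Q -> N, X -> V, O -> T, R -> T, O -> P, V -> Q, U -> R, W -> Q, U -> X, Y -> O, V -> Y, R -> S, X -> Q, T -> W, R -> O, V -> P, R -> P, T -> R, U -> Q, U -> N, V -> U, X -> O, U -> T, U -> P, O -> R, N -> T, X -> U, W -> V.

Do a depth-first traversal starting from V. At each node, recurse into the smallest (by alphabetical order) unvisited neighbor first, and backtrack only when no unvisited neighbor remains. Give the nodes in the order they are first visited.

V P Q N T R O W S U X Y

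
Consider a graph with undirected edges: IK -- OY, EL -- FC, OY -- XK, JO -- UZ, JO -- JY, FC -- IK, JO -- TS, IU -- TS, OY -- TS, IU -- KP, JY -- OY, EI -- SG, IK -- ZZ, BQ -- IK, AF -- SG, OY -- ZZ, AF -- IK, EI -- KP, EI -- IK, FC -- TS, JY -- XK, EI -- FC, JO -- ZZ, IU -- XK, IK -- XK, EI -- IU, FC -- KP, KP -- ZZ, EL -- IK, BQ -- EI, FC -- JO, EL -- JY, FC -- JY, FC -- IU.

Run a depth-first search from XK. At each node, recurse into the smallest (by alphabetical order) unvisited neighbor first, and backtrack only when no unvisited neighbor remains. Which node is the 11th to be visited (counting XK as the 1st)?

Visit XK
XK → IK
IK → AF
AF → SG
SG → EI
EI → BQ
EI → FC
FC → EL
EL → JY
JY → JO
JO → TS
TS → IU
IU → KP
KP → ZZ
ZZ → OY
JO → UZ

Visit order: XK, IK, AF, SG, EI, BQ, FC, EL, JY, JO, TS, IU, KP, ZZ, OY, UZ

TS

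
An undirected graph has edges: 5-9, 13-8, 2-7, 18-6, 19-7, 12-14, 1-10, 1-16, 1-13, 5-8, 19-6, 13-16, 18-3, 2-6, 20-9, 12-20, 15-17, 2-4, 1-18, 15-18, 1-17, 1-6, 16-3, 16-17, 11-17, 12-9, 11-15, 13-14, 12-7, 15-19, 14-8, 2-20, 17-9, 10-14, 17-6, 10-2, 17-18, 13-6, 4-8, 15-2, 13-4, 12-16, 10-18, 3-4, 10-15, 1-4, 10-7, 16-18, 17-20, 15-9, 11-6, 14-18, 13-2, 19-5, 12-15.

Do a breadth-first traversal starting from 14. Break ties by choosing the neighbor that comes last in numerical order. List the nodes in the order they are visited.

14 → 18 → 13 → 12 → 10 → 8 → 17 → 16 → 15 → 6 → 3 → 1 → 4 → 2 → 20 → 9 → 7 → 5 → 11 → 19

Visit 14; enqueue 18, 13, 12, 10, 8 → queue [18, 13, 12, 10, 8]
Visit 18; enqueue 17, 16, 15, 6, 3, 1 → queue [13, 12, 10, 8, 17, 16, 15, 6, 3, 1]
Visit 13; enqueue 4, 2 → queue [12, 10, 8, 17, 16, 15, 6, 3, 1, 4, 2]
Visit 12; enqueue 20, 9, 7 → queue [10, 8, 17, 16, 15, 6, 3, 1, 4, 2, 20, 9, 7]
Visit 10 → queue [8, 17, 16, 15, 6, 3, 1, 4, 2, 20, 9, 7]
Visit 8; enqueue 5 → queue [17, 16, 15, 6, 3, 1, 4, 2, 20, 9, 7, 5]
Visit 17; enqueue 11 → queue [16, 15, 6, 3, 1, 4, 2, 20, 9, 7, 5, 11]
Visit 16 → queue [15, 6, 3, 1, 4, 2, 20, 9, 7, 5, 11]
Visit 15; enqueue 19 → queue [6, 3, 1, 4, 2, 20, 9, 7, 5, 11, 19]
Visit 6 → queue [3, 1, 4, 2, 20, 9, 7, 5, 11, 19]
Visit 3 → queue [1, 4, 2, 20, 9, 7, 5, 11, 19]
Visit 1 → queue [4, 2, 20, 9, 7, 5, 11, 19]
Visit 4 → queue [2, 20, 9, 7, 5, 11, 19]
Visit 2 → queue [20, 9, 7, 5, 11, 19]
Visit 20 → queue [9, 7, 5, 11, 19]
Visit 9 → queue [7, 5, 11, 19]
Visit 7 → queue [5, 11, 19]
Visit 5 → queue [11, 19]
Visit 11 → queue [19]
Visit 19 → queue []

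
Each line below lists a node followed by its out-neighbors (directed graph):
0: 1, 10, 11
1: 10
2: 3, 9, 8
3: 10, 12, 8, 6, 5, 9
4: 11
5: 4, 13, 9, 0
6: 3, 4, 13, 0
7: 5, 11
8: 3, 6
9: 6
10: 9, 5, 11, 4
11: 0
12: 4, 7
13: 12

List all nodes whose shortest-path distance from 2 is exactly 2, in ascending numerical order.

5, 6, 10, 12

Level 0: 2
Level 1: 3, 8, 9
Level 2: 5, 6, 10, 12
Level 3: 0, 4, 7, 11, 13
Level 4: 1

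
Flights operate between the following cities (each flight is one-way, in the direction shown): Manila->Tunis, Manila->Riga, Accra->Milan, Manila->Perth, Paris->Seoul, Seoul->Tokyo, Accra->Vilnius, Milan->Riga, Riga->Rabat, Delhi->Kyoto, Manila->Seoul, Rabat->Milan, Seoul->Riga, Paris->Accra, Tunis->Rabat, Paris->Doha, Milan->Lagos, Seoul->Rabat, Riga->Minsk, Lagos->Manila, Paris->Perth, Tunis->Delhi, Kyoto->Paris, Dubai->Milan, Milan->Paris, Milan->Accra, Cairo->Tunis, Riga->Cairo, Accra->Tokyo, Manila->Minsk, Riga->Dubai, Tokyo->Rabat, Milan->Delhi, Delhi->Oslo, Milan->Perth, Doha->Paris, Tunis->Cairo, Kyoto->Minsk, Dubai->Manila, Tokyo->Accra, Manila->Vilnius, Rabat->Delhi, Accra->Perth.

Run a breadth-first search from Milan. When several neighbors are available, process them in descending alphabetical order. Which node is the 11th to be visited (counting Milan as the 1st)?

Visit Milan; enqueue Riga, Perth, Paris, Lagos, Delhi, Accra → queue [Riga, Perth, Paris, Lagos, Delhi, Accra]
Visit Riga; enqueue Rabat, Minsk, Dubai, Cairo → queue [Perth, Paris, Lagos, Delhi, Accra, Rabat, Minsk, Dubai, Cairo]
Visit Perth → queue [Paris, Lagos, Delhi, Accra, Rabat, Minsk, Dubai, Cairo]
Visit Paris; enqueue Seoul, Doha → queue [Lagos, Delhi, Accra, Rabat, Minsk, Dubai, Cairo, Seoul, Doha]
Visit Lagos; enqueue Manila → queue [Delhi, Accra, Rabat, Minsk, Dubai, Cairo, Seoul, Doha, Manila]
Visit Delhi; enqueue Oslo, Kyoto → queue [Accra, Rabat, Minsk, Dubai, Cairo, Seoul, Doha, Manila, Oslo, Kyoto]
Visit Accra; enqueue Vilnius, Tokyo → queue [Rabat, Minsk, Dubai, Cairo, Seoul, Doha, Manila, Oslo, Kyoto, Vilnius, Tokyo]
Visit Rabat → queue [Minsk, Dubai, Cairo, Seoul, Doha, Manila, Oslo, Kyoto, Vilnius, Tokyo]
Visit Minsk → queue [Dubai, Cairo, Seoul, Doha, Manila, Oslo, Kyoto, Vilnius, Tokyo]
Visit Dubai → queue [Cairo, Seoul, Doha, Manila, Oslo, Kyoto, Vilnius, Tokyo]
Visit Cairo; enqueue Tunis → queue [Seoul, Doha, Manila, Oslo, Kyoto, Vilnius, Tokyo, Tunis]
Visit Seoul → queue [Doha, Manila, Oslo, Kyoto, Vilnius, Tokyo, Tunis]
Visit Doha → queue [Manila, Oslo, Kyoto, Vilnius, Tokyo, Tunis]
Visit Manila → queue [Oslo, Kyoto, Vilnius, Tokyo, Tunis]
Visit Oslo → queue [Kyoto, Vilnius, Tokyo, Tunis]
Visit Kyoto → queue [Vilnius, Tokyo, Tunis]
Visit Vilnius → queue [Tokyo, Tunis]
Visit Tokyo → queue [Tunis]
Visit Tunis → queue []

Visit order: Milan, Riga, Perth, Paris, Lagos, Delhi, Accra, Rabat, Minsk, Dubai, Cairo, Seoul, Doha, Manila, Oslo, Kyoto, Vilnius, Tokyo, Tunis

Cairo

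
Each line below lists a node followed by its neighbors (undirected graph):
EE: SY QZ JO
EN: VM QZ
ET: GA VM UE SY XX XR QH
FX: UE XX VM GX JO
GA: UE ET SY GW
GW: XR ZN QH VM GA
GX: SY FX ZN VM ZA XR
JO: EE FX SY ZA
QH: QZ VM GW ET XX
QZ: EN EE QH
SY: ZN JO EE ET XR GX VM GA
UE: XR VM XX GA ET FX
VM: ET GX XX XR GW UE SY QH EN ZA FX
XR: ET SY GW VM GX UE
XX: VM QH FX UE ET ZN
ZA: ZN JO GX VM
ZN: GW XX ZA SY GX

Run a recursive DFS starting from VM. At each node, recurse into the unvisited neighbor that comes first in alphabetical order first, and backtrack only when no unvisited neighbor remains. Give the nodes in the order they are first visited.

VM EN QZ EE JO FX GX SY ET GA GW QH XX UE XR ZN ZA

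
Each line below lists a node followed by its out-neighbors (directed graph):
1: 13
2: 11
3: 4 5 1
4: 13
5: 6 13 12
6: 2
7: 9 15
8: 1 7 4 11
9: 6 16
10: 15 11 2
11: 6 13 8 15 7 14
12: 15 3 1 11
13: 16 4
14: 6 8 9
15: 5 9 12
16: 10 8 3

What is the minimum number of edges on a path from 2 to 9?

3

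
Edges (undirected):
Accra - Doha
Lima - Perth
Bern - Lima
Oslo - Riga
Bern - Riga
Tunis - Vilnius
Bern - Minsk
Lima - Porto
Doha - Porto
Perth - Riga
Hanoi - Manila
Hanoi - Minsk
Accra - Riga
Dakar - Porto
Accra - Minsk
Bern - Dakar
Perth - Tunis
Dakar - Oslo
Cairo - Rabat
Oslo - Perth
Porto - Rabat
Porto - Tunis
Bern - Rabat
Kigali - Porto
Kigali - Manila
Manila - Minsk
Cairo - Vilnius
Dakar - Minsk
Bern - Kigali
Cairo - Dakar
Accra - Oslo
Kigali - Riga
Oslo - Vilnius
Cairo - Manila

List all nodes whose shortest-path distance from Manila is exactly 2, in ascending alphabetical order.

Accra, Bern, Dakar, Porto, Rabat, Riga, Vilnius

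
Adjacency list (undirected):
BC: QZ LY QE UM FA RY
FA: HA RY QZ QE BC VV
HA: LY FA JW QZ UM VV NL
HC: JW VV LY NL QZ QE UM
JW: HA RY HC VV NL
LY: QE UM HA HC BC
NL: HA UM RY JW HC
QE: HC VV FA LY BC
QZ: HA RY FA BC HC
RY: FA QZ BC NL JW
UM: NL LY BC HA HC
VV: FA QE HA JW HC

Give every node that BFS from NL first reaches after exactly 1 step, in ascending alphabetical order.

Level 0: NL
Level 1: HA, HC, JW, RY, UM
Level 2: BC, FA, LY, QE, QZ, VV

HA, HC, JW, RY, UM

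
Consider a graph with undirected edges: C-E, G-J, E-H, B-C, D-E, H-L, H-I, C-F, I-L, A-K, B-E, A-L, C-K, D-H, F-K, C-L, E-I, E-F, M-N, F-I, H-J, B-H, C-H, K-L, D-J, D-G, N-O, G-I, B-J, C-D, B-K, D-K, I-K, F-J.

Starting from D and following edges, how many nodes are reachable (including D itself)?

BFS from D visits: D, K, J, H, G, E, C, L, I, F, B, A
Reachable nodes: 12 of 15 total.

12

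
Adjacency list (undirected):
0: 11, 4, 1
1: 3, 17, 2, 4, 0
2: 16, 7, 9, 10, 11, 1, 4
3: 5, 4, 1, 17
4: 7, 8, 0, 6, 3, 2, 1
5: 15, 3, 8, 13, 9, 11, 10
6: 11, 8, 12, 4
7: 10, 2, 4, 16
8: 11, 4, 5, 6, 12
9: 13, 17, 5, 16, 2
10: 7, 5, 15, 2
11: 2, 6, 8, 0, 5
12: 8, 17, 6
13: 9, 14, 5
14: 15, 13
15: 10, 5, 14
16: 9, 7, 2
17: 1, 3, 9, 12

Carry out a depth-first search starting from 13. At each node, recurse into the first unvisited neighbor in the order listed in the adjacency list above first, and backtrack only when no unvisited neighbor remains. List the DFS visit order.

Visit 13
13 → 9
9 → 17
17 → 1
1 → 3
3 → 5
5 → 15
15 → 10
10 → 7
7 → 2
2 → 16
2 → 11
11 → 6
6 → 8
8 → 4
4 → 0
8 → 12
15 → 14

13 -> 9 -> 17 -> 1 -> 3 -> 5 -> 15 -> 10 -> 7 -> 2 -> 16 -> 11 -> 6 -> 8 -> 4 -> 0 -> 12 -> 14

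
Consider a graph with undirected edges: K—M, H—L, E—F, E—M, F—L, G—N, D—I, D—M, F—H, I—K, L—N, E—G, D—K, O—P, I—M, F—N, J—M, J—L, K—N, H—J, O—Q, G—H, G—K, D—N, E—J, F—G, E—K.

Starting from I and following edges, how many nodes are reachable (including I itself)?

BFS from I visits: I, M, K, D, J, E, N, G, L, H, F
Reachable nodes: 11 of 14 total.

11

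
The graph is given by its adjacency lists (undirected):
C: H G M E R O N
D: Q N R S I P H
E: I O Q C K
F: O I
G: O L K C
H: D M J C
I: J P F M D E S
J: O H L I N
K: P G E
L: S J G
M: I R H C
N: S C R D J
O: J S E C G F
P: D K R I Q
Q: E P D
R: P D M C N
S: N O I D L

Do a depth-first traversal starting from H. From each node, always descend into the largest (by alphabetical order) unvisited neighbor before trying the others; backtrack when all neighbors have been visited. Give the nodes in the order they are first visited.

Visit H
H → M
M → R
R → P
P → Q
Q → E
E → O
O → S
S → N
N → J
J → L
L → G
G → K
G → C
J → I
I → F
I → D

H -> M -> R -> P -> Q -> E -> O -> S -> N -> J -> L -> G -> K -> C -> I -> F -> D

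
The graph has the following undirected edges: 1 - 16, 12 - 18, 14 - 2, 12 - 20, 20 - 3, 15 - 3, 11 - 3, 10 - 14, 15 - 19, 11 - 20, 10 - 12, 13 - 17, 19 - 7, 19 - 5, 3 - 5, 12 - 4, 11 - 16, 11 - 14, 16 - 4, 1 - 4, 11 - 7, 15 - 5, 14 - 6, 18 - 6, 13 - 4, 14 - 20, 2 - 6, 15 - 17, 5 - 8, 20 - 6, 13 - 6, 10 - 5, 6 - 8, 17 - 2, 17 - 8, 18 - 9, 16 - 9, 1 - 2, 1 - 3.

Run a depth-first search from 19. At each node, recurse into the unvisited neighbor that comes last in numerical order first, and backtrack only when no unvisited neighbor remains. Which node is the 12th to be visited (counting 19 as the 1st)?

12

Visit 19
19 → 15
15 → 17
17 → 13
13 → 6
6 → 20
20 → 14
14 → 11
11 → 16
16 → 9
9 → 18
18 → 12
12 → 10
10 → 5
5 → 8
5 → 3
3 → 1
1 → 4
1 → 2
11 → 7

Visit order: 19, 15, 17, 13, 6, 20, 14, 11, 16, 9, 18, 12, 10, 5, 8, 3, 1, 4, 2, 7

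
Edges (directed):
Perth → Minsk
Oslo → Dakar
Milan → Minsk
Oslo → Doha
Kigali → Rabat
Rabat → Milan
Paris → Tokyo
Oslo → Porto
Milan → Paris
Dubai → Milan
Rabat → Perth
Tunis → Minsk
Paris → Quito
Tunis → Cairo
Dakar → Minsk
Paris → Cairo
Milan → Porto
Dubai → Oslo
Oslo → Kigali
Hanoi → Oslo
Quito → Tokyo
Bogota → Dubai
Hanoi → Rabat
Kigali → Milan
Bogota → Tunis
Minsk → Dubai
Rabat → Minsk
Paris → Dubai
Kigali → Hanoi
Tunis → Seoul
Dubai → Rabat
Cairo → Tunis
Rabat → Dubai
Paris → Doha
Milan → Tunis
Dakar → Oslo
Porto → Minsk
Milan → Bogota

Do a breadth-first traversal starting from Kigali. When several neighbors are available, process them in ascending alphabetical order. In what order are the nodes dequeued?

Visit Kigali; enqueue Hanoi, Milan, Rabat → queue [Hanoi, Milan, Rabat]
Visit Hanoi; enqueue Oslo → queue [Milan, Rabat, Oslo]
Visit Milan; enqueue Bogota, Minsk, Paris, Porto, Tunis → queue [Rabat, Oslo, Bogota, Minsk, Paris, Porto, Tunis]
Visit Rabat; enqueue Dubai, Perth → queue [Oslo, Bogota, Minsk, Paris, Porto, Tunis, Dubai, Perth]
Visit Oslo; enqueue Dakar, Doha → queue [Bogota, Minsk, Paris, Porto, Tunis, Dubai, Perth, Dakar, Doha]
Visit Bogota → queue [Minsk, Paris, Porto, Tunis, Dubai, Perth, Dakar, Doha]
Visit Minsk → queue [Paris, Porto, Tunis, Dubai, Perth, Dakar, Doha]
Visit Paris; enqueue Cairo, Quito, Tokyo → queue [Porto, Tunis, Dubai, Perth, Dakar, Doha, Cairo, Quito, Tokyo]
Visit Porto → queue [Tunis, Dubai, Perth, Dakar, Doha, Cairo, Quito, Tokyo]
Visit Tunis; enqueue Seoul → queue [Dubai, Perth, Dakar, Doha, Cairo, Quito, Tokyo, Seoul]
Visit Dubai → queue [Perth, Dakar, Doha, Cairo, Quito, Tokyo, Seoul]
Visit Perth → queue [Dakar, Doha, Cairo, Quito, Tokyo, Seoul]
Visit Dakar → queue [Doha, Cairo, Quito, Tokyo, Seoul]
Visit Doha → queue [Cairo, Quito, Tokyo, Seoul]
Visit Cairo → queue [Quito, Tokyo, Seoul]
Visit Quito → queue [Tokyo, Seoul]
Visit Tokyo → queue [Seoul]
Visit Seoul → queue []

Kigali, Hanoi, Milan, Rabat, Oslo, Bogota, Minsk, Paris, Porto, Tunis, Dubai, Perth, Dakar, Doha, Cairo, Quito, Tokyo, Seoul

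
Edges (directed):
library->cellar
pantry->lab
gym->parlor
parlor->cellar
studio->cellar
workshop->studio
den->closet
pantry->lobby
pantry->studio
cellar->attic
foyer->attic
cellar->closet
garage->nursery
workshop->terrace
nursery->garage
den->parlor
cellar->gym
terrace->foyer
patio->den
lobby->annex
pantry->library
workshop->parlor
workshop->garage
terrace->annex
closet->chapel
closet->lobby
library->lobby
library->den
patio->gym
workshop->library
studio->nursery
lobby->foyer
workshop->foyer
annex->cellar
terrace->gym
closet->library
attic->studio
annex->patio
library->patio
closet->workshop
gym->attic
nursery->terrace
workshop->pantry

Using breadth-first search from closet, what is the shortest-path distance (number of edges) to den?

Level 0: closet
Level 1: chapel, library, lobby, workshop
Level 2: annex, cellar, den, foyer, garage, pantry, parlor, patio, studio, terrace
Level 3: attic, gym, lab, nursery
den first appears at level 2.

2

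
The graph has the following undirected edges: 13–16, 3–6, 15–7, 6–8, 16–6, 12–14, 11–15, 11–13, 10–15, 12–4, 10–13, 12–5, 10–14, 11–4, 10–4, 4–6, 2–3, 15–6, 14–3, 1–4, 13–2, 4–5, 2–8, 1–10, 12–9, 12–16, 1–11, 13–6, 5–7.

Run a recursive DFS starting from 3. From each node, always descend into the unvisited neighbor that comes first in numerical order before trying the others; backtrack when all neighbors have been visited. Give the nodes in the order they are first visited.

Visit 3
3 → 2
2 → 8
8 → 6
6 → 4
4 → 1
1 → 10
10 → 13
13 → 11
11 → 15
15 → 7
7 → 5
5 → 12
12 → 9
12 → 14
12 → 16

3 -> 2 -> 8 -> 6 -> 4 -> 1 -> 10 -> 13 -> 11 -> 15 -> 7 -> 5 -> 12 -> 9 -> 14 -> 16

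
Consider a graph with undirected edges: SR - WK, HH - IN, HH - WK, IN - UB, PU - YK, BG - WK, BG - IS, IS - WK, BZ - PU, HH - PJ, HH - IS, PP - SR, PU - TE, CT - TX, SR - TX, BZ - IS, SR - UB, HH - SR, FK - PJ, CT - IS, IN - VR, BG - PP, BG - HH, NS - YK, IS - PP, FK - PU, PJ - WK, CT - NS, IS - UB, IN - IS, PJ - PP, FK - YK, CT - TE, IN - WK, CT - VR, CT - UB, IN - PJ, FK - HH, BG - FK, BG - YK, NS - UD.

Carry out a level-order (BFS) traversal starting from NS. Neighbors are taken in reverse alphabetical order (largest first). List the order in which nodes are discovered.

NS -> YK -> UD -> CT -> PU -> FK -> BG -> VR -> UB -> TX -> TE -> IS -> BZ -> PJ -> HH -> WK -> PP -> IN -> SR

Visit NS; enqueue YK, UD, CT → queue [YK, UD, CT]
Visit YK; enqueue PU, FK, BG → queue [UD, CT, PU, FK, BG]
Visit UD → queue [CT, PU, FK, BG]
Visit CT; enqueue VR, UB, TX, TE, IS → queue [PU, FK, BG, VR, UB, TX, TE, IS]
Visit PU; enqueue BZ → queue [FK, BG, VR, UB, TX, TE, IS, BZ]
Visit FK; enqueue PJ, HH → queue [BG, VR, UB, TX, TE, IS, BZ, PJ, HH]
Visit BG; enqueue WK, PP → queue [VR, UB, TX, TE, IS, BZ, PJ, HH, WK, PP]
Visit VR; enqueue IN → queue [UB, TX, TE, IS, BZ, PJ, HH, WK, PP, IN]
Visit UB; enqueue SR → queue [TX, TE, IS, BZ, PJ, HH, WK, PP, IN, SR]
Visit TX → queue [TE, IS, BZ, PJ, HH, WK, PP, IN, SR]
Visit TE → queue [IS, BZ, PJ, HH, WK, PP, IN, SR]
Visit IS → queue [BZ, PJ, HH, WK, PP, IN, SR]
Visit BZ → queue [PJ, HH, WK, PP, IN, SR]
Visit PJ → queue [HH, WK, PP, IN, SR]
Visit HH → queue [WK, PP, IN, SR]
Visit WK → queue [PP, IN, SR]
Visit PP → queue [IN, SR]
Visit IN → queue [SR]
Visit SR → queue []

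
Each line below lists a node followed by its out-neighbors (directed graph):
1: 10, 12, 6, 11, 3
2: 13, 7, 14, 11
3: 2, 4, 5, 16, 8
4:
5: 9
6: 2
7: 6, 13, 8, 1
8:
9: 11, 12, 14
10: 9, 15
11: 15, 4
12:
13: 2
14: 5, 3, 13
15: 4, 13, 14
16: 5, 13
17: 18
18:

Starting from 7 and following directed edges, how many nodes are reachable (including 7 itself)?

16

BFS from 7 visits: 7, 1, 6, 8, 13, 3, 10, 11, 12, 2, 4, 5, 16, 9, 15, 14
Reachable nodes: 16 of 18 total.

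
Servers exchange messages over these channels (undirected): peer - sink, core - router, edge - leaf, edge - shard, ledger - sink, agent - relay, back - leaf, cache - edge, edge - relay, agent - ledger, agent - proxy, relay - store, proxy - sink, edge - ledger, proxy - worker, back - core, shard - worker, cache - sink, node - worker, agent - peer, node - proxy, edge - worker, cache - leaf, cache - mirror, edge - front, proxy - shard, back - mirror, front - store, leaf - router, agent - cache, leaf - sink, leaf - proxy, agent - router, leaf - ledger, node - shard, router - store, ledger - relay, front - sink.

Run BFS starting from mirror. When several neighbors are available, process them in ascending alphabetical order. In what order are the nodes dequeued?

mirror -> back -> cache -> core -> leaf -> agent -> edge -> sink -> router -> ledger -> proxy -> peer -> relay -> front -> shard -> worker -> store -> node

Visit mirror; enqueue back, cache → queue [back, cache]
Visit back; enqueue core, leaf → queue [cache, core, leaf]
Visit cache; enqueue agent, edge, sink → queue [core, leaf, agent, edge, sink]
Visit core; enqueue router → queue [leaf, agent, edge, sink, router]
Visit leaf; enqueue ledger, proxy → queue [agent, edge, sink, router, ledger, proxy]
Visit agent; enqueue peer, relay → queue [edge, sink, router, ledger, proxy, peer, relay]
Visit edge; enqueue front, shard, worker → queue [sink, router, ledger, proxy, peer, relay, front, shard, worker]
Visit sink → queue [router, ledger, proxy, peer, relay, front, shard, worker]
Visit router; enqueue store → queue [ledger, proxy, peer, relay, front, shard, worker, store]
Visit ledger → queue [proxy, peer, relay, front, shard, worker, store]
Visit proxy; enqueue node → queue [peer, relay, front, shard, worker, store, node]
Visit peer → queue [relay, front, shard, worker, store, node]
Visit relay → queue [front, shard, worker, store, node]
Visit front → queue [shard, worker, store, node]
Visit shard → queue [worker, store, node]
Visit worker → queue [store, node]
Visit store → queue [node]
Visit node → queue []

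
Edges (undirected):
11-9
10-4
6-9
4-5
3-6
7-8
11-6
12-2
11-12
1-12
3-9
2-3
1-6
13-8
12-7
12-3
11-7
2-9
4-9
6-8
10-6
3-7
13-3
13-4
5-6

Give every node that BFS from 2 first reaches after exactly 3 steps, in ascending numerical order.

Level 0: 2
Level 1: 3, 9, 12
Level 2: 1, 4, 6, 7, 11, 13
Level 3: 5, 8, 10

5, 8, 10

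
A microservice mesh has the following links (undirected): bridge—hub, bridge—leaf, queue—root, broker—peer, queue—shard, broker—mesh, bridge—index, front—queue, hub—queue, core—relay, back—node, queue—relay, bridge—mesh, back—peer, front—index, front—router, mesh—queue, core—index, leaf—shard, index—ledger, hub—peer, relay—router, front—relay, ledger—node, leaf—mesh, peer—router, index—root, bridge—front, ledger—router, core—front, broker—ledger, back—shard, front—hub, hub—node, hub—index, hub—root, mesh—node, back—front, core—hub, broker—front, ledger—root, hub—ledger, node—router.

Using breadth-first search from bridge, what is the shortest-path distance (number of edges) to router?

Level 0: bridge
Level 1: front, hub, index, leaf, mesh
Level 2: back, broker, core, ledger, node, peer, queue, relay, root, router, shard
router first appears at level 2.

2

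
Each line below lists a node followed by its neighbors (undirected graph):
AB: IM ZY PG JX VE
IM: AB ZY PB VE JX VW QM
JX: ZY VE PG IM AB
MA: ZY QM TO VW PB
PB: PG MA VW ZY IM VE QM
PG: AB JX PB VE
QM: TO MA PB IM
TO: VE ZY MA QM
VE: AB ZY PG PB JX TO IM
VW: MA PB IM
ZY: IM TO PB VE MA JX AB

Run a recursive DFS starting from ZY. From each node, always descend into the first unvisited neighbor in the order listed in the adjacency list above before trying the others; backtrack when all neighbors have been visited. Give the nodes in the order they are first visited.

ZY → IM → AB → PG → JX → VE → PB → MA → QM → TO → VW

Visit ZY
ZY → IM
IM → AB
AB → PG
PG → JX
JX → VE
VE → PB
PB → MA
MA → QM
QM → TO
MA → VW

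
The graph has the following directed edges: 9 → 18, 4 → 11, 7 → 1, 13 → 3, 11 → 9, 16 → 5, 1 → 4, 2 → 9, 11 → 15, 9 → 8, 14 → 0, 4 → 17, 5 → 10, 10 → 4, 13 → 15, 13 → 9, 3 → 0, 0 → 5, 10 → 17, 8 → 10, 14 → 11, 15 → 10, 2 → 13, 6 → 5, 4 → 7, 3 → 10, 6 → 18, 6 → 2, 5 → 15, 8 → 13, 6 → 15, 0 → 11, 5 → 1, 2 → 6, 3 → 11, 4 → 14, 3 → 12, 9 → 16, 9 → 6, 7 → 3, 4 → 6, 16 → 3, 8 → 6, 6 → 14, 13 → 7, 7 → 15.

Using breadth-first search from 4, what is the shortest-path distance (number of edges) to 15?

Level 0: 4
Level 1: 6, 7, 11, 14, 17
Level 2: 0, 1, 2, 3, 5, 9, 15, 18
Level 3: 8, 10, 12, 13, 16
15 first appears at level 2.

2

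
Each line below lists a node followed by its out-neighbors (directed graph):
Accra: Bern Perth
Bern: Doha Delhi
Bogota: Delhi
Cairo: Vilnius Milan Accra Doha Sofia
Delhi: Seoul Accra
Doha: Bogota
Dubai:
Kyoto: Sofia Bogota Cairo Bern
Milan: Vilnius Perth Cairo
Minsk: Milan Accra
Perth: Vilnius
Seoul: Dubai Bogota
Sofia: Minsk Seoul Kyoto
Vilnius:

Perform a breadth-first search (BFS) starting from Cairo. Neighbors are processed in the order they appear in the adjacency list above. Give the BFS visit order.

Cairo → Vilnius → Milan → Accra → Doha → Sofia → Perth → Bern → Bogota → Minsk → Seoul → Kyoto → Delhi → Dubai

Visit Cairo; enqueue Vilnius, Milan, Accra, Doha, Sofia → queue [Vilnius, Milan, Accra, Doha, Sofia]
Visit Vilnius → queue [Milan, Accra, Doha, Sofia]
Visit Milan; enqueue Perth → queue [Accra, Doha, Sofia, Perth]
Visit Accra; enqueue Bern → queue [Doha, Sofia, Perth, Bern]
Visit Doha; enqueue Bogota → queue [Sofia, Perth, Bern, Bogota]
Visit Sofia; enqueue Minsk, Seoul, Kyoto → queue [Perth, Bern, Bogota, Minsk, Seoul, Kyoto]
Visit Perth → queue [Bern, Bogota, Minsk, Seoul, Kyoto]
Visit Bern; enqueue Delhi → queue [Bogota, Minsk, Seoul, Kyoto, Delhi]
Visit Bogota → queue [Minsk, Seoul, Kyoto, Delhi]
Visit Minsk → queue [Seoul, Kyoto, Delhi]
Visit Seoul; enqueue Dubai → queue [Kyoto, Delhi, Dubai]
Visit Kyoto → queue [Delhi, Dubai]
Visit Delhi → queue [Dubai]
Visit Dubai → queue []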